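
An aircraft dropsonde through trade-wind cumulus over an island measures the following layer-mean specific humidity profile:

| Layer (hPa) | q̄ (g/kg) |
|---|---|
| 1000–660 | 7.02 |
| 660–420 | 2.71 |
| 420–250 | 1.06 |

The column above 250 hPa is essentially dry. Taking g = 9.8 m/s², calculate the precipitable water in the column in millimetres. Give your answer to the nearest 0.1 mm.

Precipitable water is the column-integrated vapour mass per unit area: PW = (1/g) Σ q̄ Δp, with q in kg/kg and Δp in Pa (1 kg/m² of water = 1 mm).
Layer 1000–660 hPa: Δp = 340 hPa = 34000 Pa, q̄ = 0.00702 kg/kg → 0.00702 × 34000 / 9.8 = 24.36 mm
Layer 660–420 hPa: Δp = 240 hPa = 24000 Pa, q̄ = 0.00271 kg/kg → 0.00271 × 24000 / 9.8 = 6.64 mm
Layer 420–250 hPa: Δp = 170 hPa = 17000 Pa, q̄ = 0.00106 kg/kg → 0.00106 × 17000 / 9.8 = 1.84 mm
PW = 24.36 + 6.64 + 1.84 = 32.84 ≈ 32.8 mm.

PW ≈ 32.8 mm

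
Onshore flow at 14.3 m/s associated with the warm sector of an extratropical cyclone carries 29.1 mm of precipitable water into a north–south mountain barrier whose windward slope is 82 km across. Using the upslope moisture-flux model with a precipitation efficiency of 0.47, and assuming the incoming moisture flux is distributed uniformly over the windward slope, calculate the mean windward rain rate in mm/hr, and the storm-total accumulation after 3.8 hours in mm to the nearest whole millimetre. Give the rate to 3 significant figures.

R ≈ 8.59 mm/hr; total ≈ 33 mm

Incoming column moisture flux per unit ridge length: F = V × PW = 14.3 × 29.1 = 416.13 mm·m/s.
Spread over the 82 km slope with efficiency ε = 0.47: R = ε·F/W = 0.47 × 416.13 / 82000 m = 2.385e-03 mm/s.
R = 2.385e-03 × 3600 = 8.59 mm/hr.
Over 3.8 h: total = 8.59 × 3.8 = 32.642 ≈ 33 mm.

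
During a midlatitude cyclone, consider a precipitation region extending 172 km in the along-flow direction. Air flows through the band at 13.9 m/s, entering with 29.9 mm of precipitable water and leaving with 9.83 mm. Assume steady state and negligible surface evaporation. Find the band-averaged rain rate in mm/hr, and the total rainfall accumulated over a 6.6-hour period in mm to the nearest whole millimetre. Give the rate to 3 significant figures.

R ≈ 5.84 mm/hr; total ≈ 39 mm

Column moisture flux per unit crosswind length is F = V × PW.
Inflow: F_in = 13.9 × 29.9 = 415.61 mm·m/s
Outflow: F_out = 13.9 × 9.83 = 136.637 mm·m/s
Steady-state rate R = (F_in − F_out)/L = (415.61 − 136.637) / 172000 m = 1.622e-03 mm/s.
R = 1.622e-03 × 3600 = 5.84 mm/hr.
Over 6.6 h: total = 5.84 × 6.6 = 38.544 ≈ 39 mm.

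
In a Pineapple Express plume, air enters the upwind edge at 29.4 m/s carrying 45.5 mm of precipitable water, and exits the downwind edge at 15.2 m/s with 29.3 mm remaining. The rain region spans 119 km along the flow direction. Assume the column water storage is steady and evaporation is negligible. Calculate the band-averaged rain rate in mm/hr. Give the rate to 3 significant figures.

Column moisture flux per unit crosswind length is F = V × PW.
Inflow: F_in = 29.4 × 45.5 = 1337.7 mm·m/s
Outflow: F_out = 15.2 × 29.3 = 445.36 mm·m/s
Steady-state rate R = (F_in − F_out)/L = (1337.7 − 445.36) / 119000 m = 7.499e-03 mm/s.
R = 7.499e-03 × 3600 = 27.0 mm/hr.

R ≈ 27.0 mm/hr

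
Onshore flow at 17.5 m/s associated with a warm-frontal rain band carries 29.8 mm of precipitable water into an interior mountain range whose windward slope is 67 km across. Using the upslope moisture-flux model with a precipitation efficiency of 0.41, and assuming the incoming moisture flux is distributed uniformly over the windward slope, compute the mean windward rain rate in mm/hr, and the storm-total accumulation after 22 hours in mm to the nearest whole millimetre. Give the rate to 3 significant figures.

R ≈ 11.5 mm/hr; total ≈ 253 mm

Incoming column moisture flux per unit ridge length: F = V × PW = 17.5 × 29.8 = 521.5 mm·m/s.
Spread over the 67 km slope with efficiency ε = 0.41: R = ε·F/W = 0.41 × 521.5 / 67000 m = 3.191e-03 mm/s.
R = 3.191e-03 × 3600 = 11.5 mm/hr.
Over 22 h: total = 11.5 × 22 = 253 mm.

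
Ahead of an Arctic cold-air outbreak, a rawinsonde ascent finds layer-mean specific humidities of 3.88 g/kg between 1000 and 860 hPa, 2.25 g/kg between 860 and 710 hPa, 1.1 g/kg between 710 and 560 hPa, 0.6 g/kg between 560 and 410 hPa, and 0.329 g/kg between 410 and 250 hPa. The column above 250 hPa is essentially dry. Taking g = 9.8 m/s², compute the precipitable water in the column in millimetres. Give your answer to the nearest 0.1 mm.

Precipitable water is the column-integrated vapour mass per unit area: PW = (1/g) Σ q̄ Δp, with q in kg/kg and Δp in Pa (1 kg/m² of water = 1 mm).
Layer 1000–860 hPa: Δp = 140 hPa = 14000 Pa, q̄ = 0.00388 kg/kg → 0.00388 × 14000 / 9.8 = 5.54 mm
Layer 860–710 hPa: Δp = 150 hPa = 15000 Pa, q̄ = 0.00225 kg/kg → 0.00225 × 15000 / 9.8 = 3.44 mm
Layer 710–560 hPa: Δp = 150 hPa = 15000 Pa, q̄ = 0.0011 kg/kg → 0.0011 × 15000 / 9.8 = 1.68 mm
Layer 560–410 hPa: Δp = 150 hPa = 15000 Pa, q̄ = 0.0006 kg/kg → 0.0006 × 15000 / 9.8 = 0.92 mm
Layer 410–250 hPa: Δp = 160 hPa = 16000 Pa, q̄ = 0.000329 kg/kg → 0.000329 × 16000 / 9.8 = 0.54 mm
PW = 5.54 + 3.44 + 1.68 + 0.92 + 0.54 = 12.12 ≈ 12.1 mm.

PW ≈ 12.1 mm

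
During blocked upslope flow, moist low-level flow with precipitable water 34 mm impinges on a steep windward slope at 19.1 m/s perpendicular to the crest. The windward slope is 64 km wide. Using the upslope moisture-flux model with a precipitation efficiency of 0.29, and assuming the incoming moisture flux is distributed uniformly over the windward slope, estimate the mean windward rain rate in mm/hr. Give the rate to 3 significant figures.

R ≈ 10.6 mm/hr

Incoming column moisture flux per unit ridge length: F = V × PW = 19.1 × 34 = 649.4 mm·m/s.
Spread over the 64 km slope with efficiency ε = 0.29: R = ε·F/W = 0.29 × 649.4 / 64000 m = 2.943e-03 mm/s.
R = 2.943e-03 × 3600 = 10.6 mm/hr.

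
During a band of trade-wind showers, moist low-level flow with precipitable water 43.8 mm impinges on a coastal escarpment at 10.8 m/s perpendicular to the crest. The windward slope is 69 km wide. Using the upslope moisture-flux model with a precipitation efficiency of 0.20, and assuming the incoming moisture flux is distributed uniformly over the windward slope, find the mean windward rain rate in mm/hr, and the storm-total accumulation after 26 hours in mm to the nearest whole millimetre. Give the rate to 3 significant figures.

R ≈ 4.94 mm/hr; total ≈ 128 mm

Incoming column moisture flux per unit ridge length: F = V × PW = 10.8 × 43.8 = 473.04 mm·m/s.
Spread over the 69 km slope with efficiency ε = 0.20: R = ε·F/W = 0.20 × 473.04 / 69000 m = 1.371e-03 mm/s.
R = 1.371e-03 × 3600 = 4.94 mm/hr.
Over 26 h: total = 4.94 × 26 = 128.44 ≈ 128 mm.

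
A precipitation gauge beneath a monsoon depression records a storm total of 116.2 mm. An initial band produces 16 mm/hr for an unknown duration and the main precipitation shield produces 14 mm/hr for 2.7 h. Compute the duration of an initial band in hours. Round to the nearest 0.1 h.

duration ≈ 4.9 h

Known phases: 14 × 2.7 = 37.8 mm.
Remaining depth = 116.2 − 37.8 = 78.4 mm.
Duration = 78.4 / 16 = 4.9 h.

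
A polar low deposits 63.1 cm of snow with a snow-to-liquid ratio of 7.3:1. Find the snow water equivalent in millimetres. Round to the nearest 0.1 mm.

SWE = snow depth / ratio = 63.1 cm / 7.3 = 8.644 cm = 86.4 mm.

SWE ≈ 86.4 mm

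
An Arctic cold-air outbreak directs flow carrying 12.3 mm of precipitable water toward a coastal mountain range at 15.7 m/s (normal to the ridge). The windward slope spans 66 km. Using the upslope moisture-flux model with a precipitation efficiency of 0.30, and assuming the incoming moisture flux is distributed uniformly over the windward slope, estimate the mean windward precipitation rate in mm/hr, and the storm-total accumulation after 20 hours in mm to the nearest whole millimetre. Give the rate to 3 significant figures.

R ≈ 3.16 mm/hr; total ≈ 63 mm

Incoming column moisture flux per unit ridge length: F = V × PW = 15.7 × 12.3 = 193.11 mm·m/s.
Spread over the 66 km slope with efficiency ε = 0.30: R = ε·F/W = 0.30 × 193.11 / 66000 m = 8.778e-04 mm/s.
R = 8.778e-04 × 3600 = 3.16 mm/hr.
Over 20 h: total = 3.16 × 20 = 63.2 ≈ 63 mm.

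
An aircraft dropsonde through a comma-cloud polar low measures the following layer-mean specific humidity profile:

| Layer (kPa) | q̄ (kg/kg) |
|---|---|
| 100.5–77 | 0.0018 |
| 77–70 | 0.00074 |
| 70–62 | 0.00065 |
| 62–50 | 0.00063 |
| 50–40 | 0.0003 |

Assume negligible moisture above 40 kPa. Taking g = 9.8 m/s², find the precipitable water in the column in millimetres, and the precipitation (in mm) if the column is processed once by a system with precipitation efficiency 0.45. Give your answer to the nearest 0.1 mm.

PW ≈ 6.5 mm; precipitation ≈ 2.9 mm

Precipitable water is the column-integrated vapour mass per unit area: PW = (1/g) Σ q̄ Δp, with q in kg/kg and Δp in Pa (1 kg/m² of water = 1 mm).
Layer 100.5–77 kPa: Δp = 235 hPa = 23500 Pa, q̄ = 0.0018 kg/kg → 0.0018 × 23500 / 9.8 = 4.32 mm
Layer 77–70 kPa: Δp = 70 hPa = 7000 Pa, q̄ = 0.00074 kg/kg → 0.00074 × 7000 / 9.8 = 0.53 mm
Layer 70–62 kPa: Δp = 80 hPa = 8000 Pa, q̄ = 0.00065 kg/kg → 0.00065 × 8000 / 9.8 = 0.53 mm
Layer 62–50 kPa: Δp = 120 hPa = 12000 Pa, q̄ = 0.00063 kg/kg → 0.00063 × 12000 / 9.8 = 0.77 mm
Layer 50–40 kPa: Δp = 100 hPa = 10000 Pa, q̄ = 0.0003 kg/kg → 0.0003 × 10000 / 9.8 = 0.31 mm
PW = 4.32 + 0.53 + 0.53 + 0.77 + 0.31 = 6.46 ≈ 6.5 mm.
Precipitation = ε × PW = 0.45 × 6.5 = 2.9 mm.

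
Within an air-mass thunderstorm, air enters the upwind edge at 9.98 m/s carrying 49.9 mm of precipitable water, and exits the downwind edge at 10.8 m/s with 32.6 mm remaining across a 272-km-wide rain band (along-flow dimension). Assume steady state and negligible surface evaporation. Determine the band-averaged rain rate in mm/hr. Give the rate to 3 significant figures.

Column moisture flux per unit crosswind length is F = V × PW.
Inflow: F_in = 9.98 × 49.9 = 498.002 mm·m/s
Outflow: F_out = 10.8 × 32.6 = 352.08 mm·m/s
Steady-state rate R = (F_in − F_out)/L = (498.002 − 352.08) / 272000 m = 5.365e-04 mm/s.
R = 5.365e-04 × 3600 = 1.93 mm/hr.

R ≈ 1.93 mm/hr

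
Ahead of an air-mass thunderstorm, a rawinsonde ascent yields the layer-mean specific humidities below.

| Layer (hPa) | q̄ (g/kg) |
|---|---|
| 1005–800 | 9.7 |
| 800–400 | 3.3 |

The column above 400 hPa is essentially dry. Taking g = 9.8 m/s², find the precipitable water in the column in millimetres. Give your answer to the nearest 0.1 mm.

PW ≈ 33.8 mm

Precipitable water is the column-integrated vapour mass per unit area: PW = (1/g) Σ q̄ Δp, with q in kg/kg and Δp in Pa (1 kg/m² of water = 1 mm).
Layer 1005–800 hPa: Δp = 205 hPa = 20500 Pa, q̄ = 0.0097 kg/kg → 0.0097 × 20500 / 9.8 = 20.29 mm
Layer 800–400 hPa: Δp = 400 hPa = 40000 Pa, q̄ = 0.0033 kg/kg → 0.0033 × 40000 / 9.8 = 13.47 mm
PW = 20.29 + 13.47 = 33.76 ≈ 33.8 mm.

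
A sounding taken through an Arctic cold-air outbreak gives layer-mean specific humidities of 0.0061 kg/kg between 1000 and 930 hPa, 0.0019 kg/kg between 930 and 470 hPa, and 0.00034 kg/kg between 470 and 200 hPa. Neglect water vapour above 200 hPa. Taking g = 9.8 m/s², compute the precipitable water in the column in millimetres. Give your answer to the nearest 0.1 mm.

PW ≈ 14.2 mm

Precipitable water is the column-integrated vapour mass per unit area: PW = (1/g) Σ q̄ Δp, with q in kg/kg and Δp in Pa (1 kg/m² of water = 1 mm).
Layer 1000–930 hPa: Δp = 70 hPa = 7000 Pa, q̄ = 0.0061 kg/kg → 0.0061 × 7000 / 9.8 = 4.36 mm
Layer 930–470 hPa: Δp = 460 hPa = 46000 Pa, q̄ = 0.0019 kg/kg → 0.0019 × 46000 / 9.8 = 8.92 mm
Layer 470–200 hPa: Δp = 270 hPa = 27000 Pa, q̄ = 0.00034 kg/kg → 0.00034 × 27000 / 9.8 = 0.94 mm
PW = 4.36 + 8.92 + 0.94 = 14.22 ≈ 14.2 mm.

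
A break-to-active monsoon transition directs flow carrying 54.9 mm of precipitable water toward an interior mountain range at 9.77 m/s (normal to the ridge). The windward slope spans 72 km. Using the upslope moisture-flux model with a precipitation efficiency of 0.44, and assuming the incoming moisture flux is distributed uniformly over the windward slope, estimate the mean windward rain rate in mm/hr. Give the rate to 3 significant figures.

R ≈ 11.8 mm/hr

Incoming column moisture flux per unit ridge length: F = V × PW = 9.77 × 54.9 = 536.373 mm·m/s.
Spread over the 72 km slope with efficiency ε = 0.44: R = ε·F/W = 0.44 × 536.373 / 72000 m = 3.278e-03 mm/s.
R = 3.278e-03 × 3600 = 11.8 mm/hr.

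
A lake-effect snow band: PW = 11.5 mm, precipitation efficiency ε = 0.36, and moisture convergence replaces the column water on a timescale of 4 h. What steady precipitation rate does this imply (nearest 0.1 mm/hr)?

Each overturning extracts ε × PW = 0.36 × 11.5 = 4.14 mm.
Rate = ε·PW / τ = 4.14 / 4 h = 1.0 mm/hr.

R ≈ 1.0 mm/hr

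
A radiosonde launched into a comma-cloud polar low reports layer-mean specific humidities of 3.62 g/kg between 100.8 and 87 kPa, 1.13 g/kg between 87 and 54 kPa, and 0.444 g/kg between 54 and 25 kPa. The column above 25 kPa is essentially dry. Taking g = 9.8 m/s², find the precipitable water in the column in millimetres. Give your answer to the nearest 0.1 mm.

PW ≈ 10.2 mm

Precipitable water is the column-integrated vapour mass per unit area: PW = (1/g) Σ q̄ Δp, with q in kg/kg and Δp in Pa (1 kg/m² of water = 1 mm).
Layer 100.8–87 kPa: Δp = 138 hPa = 13800 Pa, q̄ = 0.00362 kg/kg → 0.00362 × 13800 / 9.8 = 5.10 mm
Layer 87–54 kPa: Δp = 330 hPa = 33000 Pa, q̄ = 0.00113 kg/kg → 0.00113 × 33000 / 9.8 = 3.81 mm
Layer 54–25 kPa: Δp = 290 hPa = 29000 Pa, q̄ = 0.000444 kg/kg → 0.000444 × 29000 / 9.8 = 1.31 mm
PW = 5.10 + 3.81 + 1.31 = 10.22 ≈ 10.2 mm.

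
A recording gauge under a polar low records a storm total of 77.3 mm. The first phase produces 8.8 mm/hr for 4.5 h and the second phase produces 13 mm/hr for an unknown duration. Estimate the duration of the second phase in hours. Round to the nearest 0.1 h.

duration ≈ 2.9 h

Known phases: 8.8 × 4.5 = 39.6 mm.
Remaining depth = 77.3 − 39.6 = 37.7 mm.
Duration = 37.7 / 13 = 2.9 h.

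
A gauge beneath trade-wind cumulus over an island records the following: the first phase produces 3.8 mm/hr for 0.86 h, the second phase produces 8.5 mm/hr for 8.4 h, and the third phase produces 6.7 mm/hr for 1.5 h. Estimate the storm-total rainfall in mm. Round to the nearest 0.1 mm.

Total = Σ Rᵢ Δtᵢ = 3.8 × 0.86 + 8.5 × 8.4 + 6.7 × 1.5
      = 3.268 + 71.4 + 10.05 = 84.7 mm.

total ≈ 84.7 mm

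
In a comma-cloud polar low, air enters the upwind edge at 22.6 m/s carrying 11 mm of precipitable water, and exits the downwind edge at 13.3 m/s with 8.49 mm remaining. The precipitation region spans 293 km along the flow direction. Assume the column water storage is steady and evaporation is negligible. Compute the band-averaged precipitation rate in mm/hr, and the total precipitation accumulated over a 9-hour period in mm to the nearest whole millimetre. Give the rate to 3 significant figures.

Column moisture flux per unit crosswind length is F = V × PW.
Inflow: F_in = 22.6 × 11 = 248.6 mm·m/s
Outflow: F_out = 13.3 × 8.49 = 112.917 mm·m/s
Steady-state rate R = (F_in − F_out)/L = (248.6 − 112.917) / 293000 m = 4.631e-04 mm/s.
R = 4.631e-04 × 3600 = 1.67 mm/hr.
Over 9 h: total = 1.67 × 9 = 15.03 ≈ 15 mm.

R ≈ 1.67 mm/hr; total ≈ 15 mm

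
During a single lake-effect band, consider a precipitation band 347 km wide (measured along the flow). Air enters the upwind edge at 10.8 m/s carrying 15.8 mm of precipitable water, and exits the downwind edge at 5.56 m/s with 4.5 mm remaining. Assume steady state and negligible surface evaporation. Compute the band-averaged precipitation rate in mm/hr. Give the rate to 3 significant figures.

R ≈ 1.51 mm/hr

Column moisture flux per unit crosswind length is F = V × PW.
Inflow: F_in = 10.8 × 15.8 = 170.64 mm·m/s
Outflow: F_out = 5.56 × 4.5 = 25.02 mm·m/s
Steady-state rate R = (F_in − F_out)/L = (170.64 − 25.02) / 347000 m = 4.197e-04 mm/s.
R = 4.197e-04 × 3600 = 1.51 mm/hr.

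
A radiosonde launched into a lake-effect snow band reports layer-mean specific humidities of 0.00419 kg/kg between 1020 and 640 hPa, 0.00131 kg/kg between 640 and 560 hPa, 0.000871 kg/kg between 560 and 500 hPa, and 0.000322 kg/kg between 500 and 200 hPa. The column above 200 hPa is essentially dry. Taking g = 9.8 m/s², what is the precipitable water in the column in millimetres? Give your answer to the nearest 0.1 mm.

PW ≈ 18.8 mm

Precipitable water is the column-integrated vapour mass per unit area: PW = (1/g) Σ q̄ Δp, with q in kg/kg and Δp in Pa (1 kg/m² of water = 1 mm).
Layer 1020–640 hPa: Δp = 380 hPa = 38000 Pa, q̄ = 0.00419 kg/kg → 0.00419 × 38000 / 9.8 = 16.25 mm
Layer 640–560 hPa: Δp = 80 hPa = 8000 Pa, q̄ = 0.00131 kg/kg → 0.00131 × 8000 / 9.8 = 1.07 mm
Layer 560–500 hPa: Δp = 60 hPa = 6000 Pa, q̄ = 0.000871 kg/kg → 0.000871 × 6000 / 9.8 = 0.53 mm
Layer 500–200 hPa: Δp = 300 hPa = 30000 Pa, q̄ = 0.000322 kg/kg → 0.000322 × 30000 / 9.8 = 0.99 mm
PW = 16.25 + 1.07 + 0.53 + 0.99 = 18.84 ≈ 18.8 mm.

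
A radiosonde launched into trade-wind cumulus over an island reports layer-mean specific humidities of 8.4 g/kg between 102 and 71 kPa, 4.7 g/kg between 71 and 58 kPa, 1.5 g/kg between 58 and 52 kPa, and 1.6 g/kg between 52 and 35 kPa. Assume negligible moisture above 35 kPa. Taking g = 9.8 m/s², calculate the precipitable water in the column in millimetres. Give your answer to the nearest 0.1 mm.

PW ≈ 36.5 mm

Precipitable water is the column-integrated vapour mass per unit area: PW = (1/g) Σ q̄ Δp, with q in kg/kg and Δp in Pa (1 kg/m² of water = 1 mm).
Layer 102–71 kPa: Δp = 310 hPa = 31000 Pa, q̄ = 0.0084 kg/kg → 0.0084 × 31000 / 9.8 = 26.57 mm
Layer 71–58 kPa: Δp = 130 hPa = 13000 Pa, q̄ = 0.0047 kg/kg → 0.0047 × 13000 / 9.8 = 6.23 mm
Layer 58–52 kPa: Δp = 60 hPa = 6000 Pa, q̄ = 0.0015 kg/kg → 0.0015 × 6000 / 9.8 = 0.92 mm
Layer 52–35 kPa: Δp = 170 hPa = 17000 Pa, q̄ = 0.0016 kg/kg → 0.0016 × 17000 / 9.8 = 2.78 mm
PW = 26.57 + 6.23 + 0.92 + 2.78 = 36.50 ≈ 36.5 mm.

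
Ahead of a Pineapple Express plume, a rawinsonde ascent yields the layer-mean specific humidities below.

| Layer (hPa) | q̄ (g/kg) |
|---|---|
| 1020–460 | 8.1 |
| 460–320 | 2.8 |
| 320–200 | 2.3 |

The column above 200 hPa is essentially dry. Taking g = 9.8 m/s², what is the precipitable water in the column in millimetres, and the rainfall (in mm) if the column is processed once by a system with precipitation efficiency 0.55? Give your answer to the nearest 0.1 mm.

PW ≈ 53.1 mm; rainfall ≈ 29.2 mm

Precipitable water is the column-integrated vapour mass per unit area: PW = (1/g) Σ q̄ Δp, with q in kg/kg and Δp in Pa (1 kg/m² of water = 1 mm).
Layer 1020–460 hPa: Δp = 560 hPa = 56000 Pa, q̄ = 0.0081 kg/kg → 0.0081 × 56000 / 9.8 = 46.29 mm
Layer 460–320 hPa: Δp = 140 hPa = 14000 Pa, q̄ = 0.0028 kg/kg → 0.0028 × 14000 / 9.8 = 4.00 mm
Layer 320–200 hPa: Δp = 120 hPa = 12000 Pa, q̄ = 0.0023 kg/kg → 0.0023 × 12000 / 9.8 = 2.82 mm
PW = 46.29 + 4.00 + 2.82 = 53.11 ≈ 53.1 mm.
Rainfall = ε × PW = 0.55 × 53.1 = 29.2 mm.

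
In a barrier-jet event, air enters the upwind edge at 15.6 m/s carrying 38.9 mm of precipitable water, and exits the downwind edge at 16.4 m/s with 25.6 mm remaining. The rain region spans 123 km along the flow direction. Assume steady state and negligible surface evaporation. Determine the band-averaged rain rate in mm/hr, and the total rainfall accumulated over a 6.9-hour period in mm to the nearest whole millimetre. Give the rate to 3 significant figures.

Column moisture flux per unit crosswind length is F = V × PW.
Inflow: F_in = 15.6 × 38.9 = 606.84 mm·m/s
Outflow: F_out = 16.4 × 25.6 = 419.84 mm·m/s
Steady-state rate R = (F_in − F_out)/L = (606.84 − 419.84) / 123000 m = 1.520e-03 mm/s.
R = 1.520e-03 × 3600 = 5.47 mm/hr.
Over 6.9 h: total = 5.47 × 6.9 = 37.743 ≈ 38 mm.

R ≈ 5.47 mm/hr; total ≈ 38 mm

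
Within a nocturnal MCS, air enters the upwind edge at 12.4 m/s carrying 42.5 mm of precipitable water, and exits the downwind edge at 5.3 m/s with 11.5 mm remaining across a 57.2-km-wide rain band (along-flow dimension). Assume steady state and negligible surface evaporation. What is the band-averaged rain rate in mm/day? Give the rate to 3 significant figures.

R ≈ 704 mm/day

Column moisture flux per unit crosswind length is F = V × PW.
Inflow: F_in = 12.4 × 42.5 = 527 mm·m/s
Outflow: F_out = 5.3 × 11.5 = 60.95 mm·m/s
Steady-state rate R = (F_in − F_out)/L = (527 − 60.95) / 57200 m = 8.148e-03 mm/s.
R = 8.148e-03 × 3600 × 24 = 704 mm/day.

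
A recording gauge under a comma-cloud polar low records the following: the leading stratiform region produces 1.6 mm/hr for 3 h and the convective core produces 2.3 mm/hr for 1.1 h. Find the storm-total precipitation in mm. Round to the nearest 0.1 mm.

Total = Σ Rᵢ Δtᵢ = 1.6 × 3 + 2.3 × 1.1
      = 4.8 + 2.53 = 7.3 mm.

total ≈ 7.3 mm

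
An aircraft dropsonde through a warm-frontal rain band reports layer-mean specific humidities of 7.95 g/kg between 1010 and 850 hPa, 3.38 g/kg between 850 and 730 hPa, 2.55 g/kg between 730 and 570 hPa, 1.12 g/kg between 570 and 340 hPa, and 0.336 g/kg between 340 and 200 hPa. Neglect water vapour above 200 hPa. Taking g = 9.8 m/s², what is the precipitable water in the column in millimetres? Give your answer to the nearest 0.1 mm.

Precipitable water is the column-integrated vapour mass per unit area: PW = (1/g) Σ q̄ Δp, with q in kg/kg and Δp in Pa (1 kg/m² of water = 1 mm).
Layer 1010–850 hPa: Δp = 160 hPa = 16000 Pa, q̄ = 0.00795 kg/kg → 0.00795 × 16000 / 9.8 = 12.98 mm
Layer 850–730 hPa: Δp = 120 hPa = 12000 Pa, q̄ = 0.00338 kg/kg → 0.00338 × 12000 / 9.8 = 4.14 mm
Layer 730–570 hPa: Δp = 160 hPa = 16000 Pa, q̄ = 0.00255 kg/kg → 0.00255 × 16000 / 9.8 = 4.16 mm
Layer 570–340 hPa: Δp = 230 hPa = 23000 Pa, q̄ = 0.00112 kg/kg → 0.00112 × 23000 / 9.8 = 2.63 mm
Layer 340–200 hPa: Δp = 140 hPa = 14000 Pa, q̄ = 0.000336 kg/kg → 0.000336 × 14000 / 9.8 = 0.48 mm
PW = 12.98 + 4.14 + 4.16 + 2.63 + 0.48 = 24.39 ≈ 24.4 mm.

PW ≈ 24.4 mm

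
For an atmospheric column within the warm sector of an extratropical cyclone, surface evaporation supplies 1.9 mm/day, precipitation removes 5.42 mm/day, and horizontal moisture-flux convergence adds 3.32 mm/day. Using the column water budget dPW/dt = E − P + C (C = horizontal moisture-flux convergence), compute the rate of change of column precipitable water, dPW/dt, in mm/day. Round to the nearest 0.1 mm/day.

dPW/dt = E − P + C = 1.9 − 5.42 + (3.32) = -0.2 mm/day.

dPW/dt ≈ -0.2 mm/day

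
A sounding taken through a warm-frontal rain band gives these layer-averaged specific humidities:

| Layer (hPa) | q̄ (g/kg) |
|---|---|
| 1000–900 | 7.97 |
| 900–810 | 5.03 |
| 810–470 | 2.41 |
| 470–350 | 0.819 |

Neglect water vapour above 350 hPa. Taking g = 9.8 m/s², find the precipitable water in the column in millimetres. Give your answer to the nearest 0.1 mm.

Precipitable water is the column-integrated vapour mass per unit area: PW = (1/g) Σ q̄ Δp, with q in kg/kg and Δp in Pa (1 kg/m² of water = 1 mm).
Layer 1000–900 hPa: Δp = 100 hPa = 10000 Pa, q̄ = 0.00797 kg/kg → 0.00797 × 10000 / 9.8 = 8.13 mm
Layer 900–810 hPa: Δp = 90 hPa = 9000 Pa, q̄ = 0.00503 kg/kg → 0.00503 × 9000 / 9.8 = 4.62 mm
Layer 810–470 hPa: Δp = 340 hPa = 34000 Pa, q̄ = 0.00241 kg/kg → 0.00241 × 34000 / 9.8 = 8.36 mm
Layer 470–350 hPa: Δp = 120 hPa = 12000 Pa, q̄ = 0.000819 kg/kg → 0.000819 × 12000 / 9.8 = 1.00 mm
PW = 8.13 + 4.62 + 8.36 + 1.00 = 22.11 ≈ 22.1 mm.

PW ≈ 22.1 mm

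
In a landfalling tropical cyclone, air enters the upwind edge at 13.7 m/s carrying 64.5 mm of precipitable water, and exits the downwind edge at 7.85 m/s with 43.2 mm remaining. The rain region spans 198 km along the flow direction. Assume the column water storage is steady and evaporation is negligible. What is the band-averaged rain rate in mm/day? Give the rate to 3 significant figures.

Column moisture flux per unit crosswind length is F = V × PW.
Inflow: F_in = 13.7 × 64.5 = 883.65 mm·m/s
Outflow: F_out = 7.85 × 43.2 = 339.12 mm·m/s
Steady-state rate R = (F_in − F_out)/L = (883.65 − 339.12) / 198000 m = 2.750e-03 mm/s.
R = 2.750e-03 × 3600 × 24 = 238 mm/day.

R ≈ 238 mm/day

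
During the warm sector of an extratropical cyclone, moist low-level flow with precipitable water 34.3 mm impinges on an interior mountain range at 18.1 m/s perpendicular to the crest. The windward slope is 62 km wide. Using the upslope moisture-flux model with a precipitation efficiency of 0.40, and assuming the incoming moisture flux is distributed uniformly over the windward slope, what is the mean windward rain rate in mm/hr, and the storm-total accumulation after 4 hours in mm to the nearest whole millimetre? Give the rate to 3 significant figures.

R ≈ 14.4 mm/hr; total ≈ 58 mm

Incoming column moisture flux per unit ridge length: F = V × PW = 18.1 × 34.3 = 620.83 mm·m/s.
Spread over the 62 km slope with efficiency ε = 0.40: R = ε·F/W = 0.40 × 620.83 / 62000 m = 4.005e-03 mm/s.
R = 4.005e-03 × 3600 = 14.4 mm/hr.
Over 4 h: total = 14.4 × 4 = 57.6 ≈ 58 mm.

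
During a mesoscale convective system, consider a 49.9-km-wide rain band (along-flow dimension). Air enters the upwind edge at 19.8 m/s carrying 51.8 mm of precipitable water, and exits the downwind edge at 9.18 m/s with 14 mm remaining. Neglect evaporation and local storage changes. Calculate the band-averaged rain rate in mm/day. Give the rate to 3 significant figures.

Column moisture flux per unit crosswind length is F = V × PW.
Inflow: F_in = 19.8 × 51.8 = 1025.64 mm·m/s
Outflow: F_out = 9.18 × 14 = 128.52 mm·m/s
Steady-state rate R = (F_in − F_out)/L = (1025.64 − 128.52) / 49900 m = 1.798e-02 mm/s.
R = 1.798e-02 × 3600 × 24 = 1550 mm/day.

R ≈ 1550 mm/day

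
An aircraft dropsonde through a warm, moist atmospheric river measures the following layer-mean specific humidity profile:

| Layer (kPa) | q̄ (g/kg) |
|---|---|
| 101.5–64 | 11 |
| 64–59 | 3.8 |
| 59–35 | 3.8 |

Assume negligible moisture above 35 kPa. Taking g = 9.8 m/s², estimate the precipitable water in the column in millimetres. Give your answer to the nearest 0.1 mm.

Precipitable water is the column-integrated vapour mass per unit area: PW = (1/g) Σ q̄ Δp, with q in kg/kg and Δp in Pa (1 kg/m² of water = 1 mm).
Layer 101.5–64 kPa: Δp = 375 hPa = 37500 Pa, q̄ = 0.011 kg/kg → 0.011 × 37500 / 9.8 = 42.09 mm
Layer 64–59 kPa: Δp = 50 hPa = 5000 Pa, q̄ = 0.0038 kg/kg → 0.0038 × 5000 / 9.8 = 1.94 mm
Layer 59–35 kPa: Δp = 240 hPa = 24000 Pa, q̄ = 0.0038 kg/kg → 0.0038 × 24000 / 9.8 = 9.31 mm
PW = 42.09 + 1.94 + 9.31 = 53.34 ≈ 53.3 mm.

PW ≈ 53.3 mm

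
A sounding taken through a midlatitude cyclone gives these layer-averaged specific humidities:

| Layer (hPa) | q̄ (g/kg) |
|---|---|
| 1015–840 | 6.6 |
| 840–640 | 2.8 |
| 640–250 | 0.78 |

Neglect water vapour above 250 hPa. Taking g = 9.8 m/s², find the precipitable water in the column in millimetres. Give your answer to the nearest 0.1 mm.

PW ≈ 20.6 mm

Precipitable water is the column-integrated vapour mass per unit area: PW = (1/g) Σ q̄ Δp, with q in kg/kg and Δp in Pa (1 kg/m² of water = 1 mm).
Layer 1015–840 hPa: Δp = 175 hPa = 17500 Pa, q̄ = 0.0066 kg/kg → 0.0066 × 17500 / 9.8 = 11.79 mm
Layer 840–640 hPa: Δp = 200 hPa = 20000 Pa, q̄ = 0.0028 kg/kg → 0.0028 × 20000 / 9.8 = 5.71 mm
Layer 640–250 hPa: Δp = 390 hPa = 39000 Pa, q̄ = 0.00078 kg/kg → 0.00078 × 39000 / 9.8 = 3.10 mm
PW = 11.79 + 5.71 + 3.10 = 20.60 ≈ 20.6 mm.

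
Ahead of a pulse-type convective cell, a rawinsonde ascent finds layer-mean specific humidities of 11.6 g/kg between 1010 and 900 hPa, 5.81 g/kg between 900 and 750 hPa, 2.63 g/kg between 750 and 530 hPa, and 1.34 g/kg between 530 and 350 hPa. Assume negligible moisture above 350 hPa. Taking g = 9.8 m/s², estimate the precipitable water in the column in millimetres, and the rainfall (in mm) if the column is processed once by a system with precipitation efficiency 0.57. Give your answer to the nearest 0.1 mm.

PW ≈ 30.3 mm; rainfall ≈ 17.3 mm

Precipitable water is the column-integrated vapour mass per unit area: PW = (1/g) Σ q̄ Δp, with q in kg/kg and Δp in Pa (1 kg/m² of water = 1 mm).
Layer 1010–900 hPa: Δp = 110 hPa = 11000 Pa, q̄ = 0.0116 kg/kg → 0.0116 × 11000 / 9.8 = 13.02 mm
Layer 900–750 hPa: Δp = 150 hPa = 15000 Pa, q̄ = 0.00581 kg/kg → 0.00581 × 15000 / 9.8 = 8.89 mm
Layer 750–530 hPa: Δp = 220 hPa = 22000 Pa, q̄ = 0.00263 kg/kg → 0.00263 × 22000 / 9.8 = 5.90 mm
Layer 530–350 hPa: Δp = 180 hPa = 18000 Pa, q̄ = 0.00134 kg/kg → 0.00134 × 18000 / 9.8 = 2.46 mm
PW = 13.02 + 8.89 + 5.90 + 2.46 = 30.27 ≈ 30.3 mm.
Rainfall = ε × PW = 0.57 × 30.3 = 17.3 mm.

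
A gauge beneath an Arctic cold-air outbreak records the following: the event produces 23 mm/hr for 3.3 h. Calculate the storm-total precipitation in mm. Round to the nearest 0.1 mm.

Total = Σ Rᵢ Δtᵢ = 23 × 3.3
      = 75.9 = 75.9 mm.

total ≈ 75.9 mm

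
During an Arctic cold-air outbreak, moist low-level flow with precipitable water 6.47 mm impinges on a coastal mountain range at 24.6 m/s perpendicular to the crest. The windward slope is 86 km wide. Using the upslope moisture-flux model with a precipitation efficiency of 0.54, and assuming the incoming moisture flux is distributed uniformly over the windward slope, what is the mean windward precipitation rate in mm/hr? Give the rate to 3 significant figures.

R ≈ 3.60 mm/hr

Incoming column moisture flux per unit ridge length: F = V × PW = 24.6 × 6.47 = 159.162 mm·m/s.
Spread over the 86 km slope with efficiency ε = 0.54: R = ε·F/W = 0.54 × 159.162 / 86000 m = 9.994e-04 mm/s.
R = 9.994e-04 × 3600 = 3.60 mm/hr.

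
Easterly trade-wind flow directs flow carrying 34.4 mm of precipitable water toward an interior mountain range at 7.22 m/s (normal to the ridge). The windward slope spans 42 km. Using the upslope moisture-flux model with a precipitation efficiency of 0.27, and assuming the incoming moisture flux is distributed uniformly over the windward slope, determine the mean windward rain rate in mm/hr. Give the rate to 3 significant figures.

R ≈ 5.75 mm/hr

Incoming column moisture flux per unit ridge length: F = V × PW = 7.22 × 34.4 = 248.368 mm·m/s.
Spread over the 42 km slope with efficiency ε = 0.27: R = ε·F/W = 0.27 × 248.368 / 42000 m = 1.597e-03 mm/s.
R = 1.597e-03 × 3600 = 5.75 mm/hr.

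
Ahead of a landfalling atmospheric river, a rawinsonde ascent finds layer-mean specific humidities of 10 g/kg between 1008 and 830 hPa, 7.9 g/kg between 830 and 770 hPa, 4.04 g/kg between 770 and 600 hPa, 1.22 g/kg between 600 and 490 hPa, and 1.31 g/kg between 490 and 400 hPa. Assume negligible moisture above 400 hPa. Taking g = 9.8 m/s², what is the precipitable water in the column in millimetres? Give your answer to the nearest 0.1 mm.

PW ≈ 32.6 mm

Precipitable water is the column-integrated vapour mass per unit area: PW = (1/g) Σ q̄ Δp, with q in kg/kg and Δp in Pa (1 kg/m² of water = 1 mm).
Layer 1008–830 hPa: Δp = 178 hPa = 17800 Pa, q̄ = 0.01 kg/kg → 0.01 × 17800 / 9.8 = 18.16 mm
Layer 830–770 hPa: Δp = 60 hPa = 6000 Pa, q̄ = 0.0079 kg/kg → 0.0079 × 6000 / 9.8 = 4.84 mm
Layer 770–600 hPa: Δp = 170 hPa = 17000 Pa, q̄ = 0.00404 kg/kg → 0.00404 × 17000 / 9.8 = 7.01 mm
Layer 600–490 hPa: Δp = 110 hPa = 11000 Pa, q̄ = 0.00122 kg/kg → 0.00122 × 11000 / 9.8 = 1.37 mm
Layer 490–400 hPa: Δp = 90 hPa = 9000 Pa, q̄ = 0.00131 kg/kg → 0.00131 × 9000 / 9.8 = 1.20 mm
PW = 18.16 + 4.84 + 7.01 + 1.37 + 1.20 = 32.58 ≈ 32.6 mm.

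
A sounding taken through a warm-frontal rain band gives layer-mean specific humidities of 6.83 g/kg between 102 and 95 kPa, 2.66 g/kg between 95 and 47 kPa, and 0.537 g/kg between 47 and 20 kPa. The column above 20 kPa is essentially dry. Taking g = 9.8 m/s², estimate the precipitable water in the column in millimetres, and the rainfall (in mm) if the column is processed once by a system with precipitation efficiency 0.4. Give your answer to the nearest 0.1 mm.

Precipitable water is the column-integrated vapour mass per unit area: PW = (1/g) Σ q̄ Δp, with q in kg/kg and Δp in Pa (1 kg/m² of water = 1 mm).
Layer 102–95 kPa: Δp = 70 hPa = 7000 Pa, q̄ = 0.00683 kg/kg → 0.00683 × 7000 / 9.8 = 4.88 mm
Layer 95–47 kPa: Δp = 480 hPa = 48000 Pa, q̄ = 0.00266 kg/kg → 0.00266 × 48000 / 9.8 = 13.03 mm
Layer 47–20 kPa: Δp = 270 hPa = 27000 Pa, q̄ = 0.000537 kg/kg → 0.000537 × 27000 / 9.8 = 1.48 mm
PW = 4.88 + 13.03 + 1.48 = 19.39 ≈ 19.4 mm.
Rainfall = ε × PW = 0.4 × 19.4 = 7.8 mm.

PW ≈ 19.4 mm; rainfall ≈ 7.8 mm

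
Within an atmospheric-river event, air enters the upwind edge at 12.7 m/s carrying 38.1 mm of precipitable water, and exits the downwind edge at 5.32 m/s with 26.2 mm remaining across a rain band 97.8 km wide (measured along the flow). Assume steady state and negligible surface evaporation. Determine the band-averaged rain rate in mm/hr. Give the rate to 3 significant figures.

Column moisture flux per unit crosswind length is F = V × PW.
Inflow: F_in = 12.7 × 38.1 = 483.87 mm·m/s
Outflow: F_out = 5.32 × 26.2 = 139.384 mm·m/s
Steady-state rate R = (F_in − F_out)/L = (483.87 − 139.384) / 97800 m = 3.522e-03 mm/s.
R = 3.522e-03 × 3600 = 12.7 mm/hr.

R ≈ 12.7 mm/hr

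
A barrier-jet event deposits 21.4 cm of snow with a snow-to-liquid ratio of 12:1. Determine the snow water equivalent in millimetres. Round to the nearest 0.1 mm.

SWE = snow depth / ratio = 21.4 cm / 12 = 1.783 cm = 17.8 mm.

SWE ≈ 17.8 mm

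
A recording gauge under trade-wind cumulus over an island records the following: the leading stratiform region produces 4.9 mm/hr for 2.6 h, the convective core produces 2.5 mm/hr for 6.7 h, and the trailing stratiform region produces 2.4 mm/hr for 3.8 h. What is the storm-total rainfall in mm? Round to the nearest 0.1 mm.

total ≈ 38.6 mm

Total = Σ Rᵢ Δtᵢ = 4.9 × 2.6 + 2.5 × 6.7 + 2.4 × 3.8
      = 12.74 + 16.75 + 9.12 = 38.6 mm.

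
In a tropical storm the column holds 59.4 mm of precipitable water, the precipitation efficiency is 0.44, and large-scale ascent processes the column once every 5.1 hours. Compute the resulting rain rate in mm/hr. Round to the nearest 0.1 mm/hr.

R ≈ 5.1 mm/hr

Each overturning extracts ε × PW = 0.44 × 59.4 = 26.136 mm.
Rate = ε·PW / τ = 26.136 / 5.1 h = 5.1 mm/hr.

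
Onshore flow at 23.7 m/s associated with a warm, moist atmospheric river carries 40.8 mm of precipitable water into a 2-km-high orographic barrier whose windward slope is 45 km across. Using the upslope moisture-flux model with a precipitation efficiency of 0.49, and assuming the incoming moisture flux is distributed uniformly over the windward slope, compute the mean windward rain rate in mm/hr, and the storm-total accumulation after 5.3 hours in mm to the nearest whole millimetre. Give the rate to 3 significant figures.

Incoming column moisture flux per unit ridge length: F = V × PW = 23.7 × 40.8 = 966.96 mm·m/s.
Spread over the 45 km slope with efficiency ε = 0.49: R = ε·F/W = 0.49 × 966.96 / 45000 m = 1.053e-02 mm/s.
R = 1.053e-02 × 3600 = 37.9 mm/hr.
Over 5.3 h: total = 37.9 × 5.3 = 200.87 ≈ 201 mm.

R ≈ 37.9 mm/hr; total ≈ 201 mm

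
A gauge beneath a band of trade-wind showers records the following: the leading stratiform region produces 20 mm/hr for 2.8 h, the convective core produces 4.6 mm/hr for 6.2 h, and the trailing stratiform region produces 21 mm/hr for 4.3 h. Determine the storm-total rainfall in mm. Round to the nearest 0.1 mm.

total ≈ 174.8 mm

Total = Σ Rᵢ Δtᵢ = 20 × 2.8 + 4.6 × 6.2 + 21 × 4.3
      = 56 + 28.52 + 90.3 = 174.8 mm.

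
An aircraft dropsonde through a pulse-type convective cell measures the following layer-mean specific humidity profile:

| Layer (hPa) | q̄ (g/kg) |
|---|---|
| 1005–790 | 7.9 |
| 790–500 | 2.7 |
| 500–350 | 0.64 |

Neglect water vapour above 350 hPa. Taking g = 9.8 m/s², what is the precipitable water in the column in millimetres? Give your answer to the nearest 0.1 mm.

Precipitable water is the column-integrated vapour mass per unit area: PW = (1/g) Σ q̄ Δp, with q in kg/kg and Δp in Pa (1 kg/m² of water = 1 mm).
Layer 1005–790 hPa: Δp = 215 hPa = 21500 Pa, q̄ = 0.0079 kg/kg → 0.0079 × 21500 / 9.8 = 17.33 mm
Layer 790–500 hPa: Δp = 290 hPa = 29000 Pa, q̄ = 0.0027 kg/kg → 0.0027 × 29000 / 9.8 = 7.99 mm
Layer 500–350 hPa: Δp = 150 hPa = 15000 Pa, q̄ = 0.00064 kg/kg → 0.00064 × 15000 / 9.8 = 0.98 mm
PW = 17.33 + 7.99 + 0.98 = 26.30 ≈ 26.3 mm.

PW ≈ 26.3 mm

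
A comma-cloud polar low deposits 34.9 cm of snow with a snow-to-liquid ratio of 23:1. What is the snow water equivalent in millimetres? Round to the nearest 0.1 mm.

SWE = snow depth / ratio = 34.9 cm / 23 = 1.517 cm = 15.2 mm.

SWE ≈ 15.2 mm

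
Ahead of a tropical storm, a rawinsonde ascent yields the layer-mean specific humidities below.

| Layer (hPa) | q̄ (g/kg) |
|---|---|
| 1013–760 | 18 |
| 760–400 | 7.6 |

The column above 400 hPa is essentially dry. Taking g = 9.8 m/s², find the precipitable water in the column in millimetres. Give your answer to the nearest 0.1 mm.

Precipitable water is the column-integrated vapour mass per unit area: PW = (1/g) Σ q̄ Δp, with q in kg/kg and Δp in Pa (1 kg/m² of water = 1 mm).
Layer 1013–760 hPa: Δp = 253 hPa = 25300 Pa, q̄ = 0.018 kg/kg → 0.018 × 25300 / 9.8 = 46.47 mm
Layer 760–400 hPa: Δp = 360 hPa = 36000 Pa, q̄ = 0.0076 kg/kg → 0.0076 × 36000 / 9.8 = 27.92 mm
PW = 46.47 + 27.92 = 74.39 ≈ 74.4 mm.

PW ≈ 74.4 mm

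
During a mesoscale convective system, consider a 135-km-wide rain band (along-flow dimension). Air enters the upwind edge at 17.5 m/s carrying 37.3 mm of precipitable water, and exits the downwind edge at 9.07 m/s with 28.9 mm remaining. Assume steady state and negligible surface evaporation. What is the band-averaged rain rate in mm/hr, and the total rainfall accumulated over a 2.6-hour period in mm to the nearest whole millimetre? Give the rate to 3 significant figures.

R ≈ 10.4 mm/hr; total ≈ 27 mm

Column moisture flux per unit crosswind length is F = V × PW.
Inflow: F_in = 17.5 × 37.3 = 652.75 mm·m/s
Outflow: F_out = 9.07 × 28.9 = 262.123 mm·m/s
Steady-state rate R = (F_in − F_out)/L = (652.75 − 262.123) / 135000 m = 2.894e-03 mm/s.
R = 2.894e-03 × 3600 = 10.4 mm/hr.
Over 2.6 h: total = 10.4 × 2.6 = 27.04 ≈ 27 mm.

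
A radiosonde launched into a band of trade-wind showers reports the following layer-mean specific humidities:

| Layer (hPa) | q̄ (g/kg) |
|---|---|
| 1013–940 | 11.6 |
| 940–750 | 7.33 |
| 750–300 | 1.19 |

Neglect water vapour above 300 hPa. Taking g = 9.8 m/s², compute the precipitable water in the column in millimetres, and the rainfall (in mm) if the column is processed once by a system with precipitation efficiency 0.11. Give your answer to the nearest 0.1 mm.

Precipitable water is the column-integrated vapour mass per unit area: PW = (1/g) Σ q̄ Δp, with q in kg/kg and Δp in Pa (1 kg/m² of water = 1 mm).
Layer 1013–940 hPa: Δp = 73 hPa = 7300 Pa, q̄ = 0.0116 kg/kg → 0.0116 × 7300 / 9.8 = 8.64 mm
Layer 940–750 hPa: Δp = 190 hPa = 19000 Pa, q̄ = 0.00733 kg/kg → 0.00733 × 19000 / 9.8 = 14.21 mm
Layer 750–300 hPa: Δp = 450 hPa = 45000 Pa, q̄ = 0.00119 kg/kg → 0.00119 × 45000 / 9.8 = 5.46 mm
PW = 8.64 + 14.21 + 5.46 = 28.31 ≈ 28.3 mm.
Rainfall = ε × PW = 0.11 × 28.3 = 3.1 mm.

PW ≈ 28.3 mm; rainfall ≈ 3.1 mm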